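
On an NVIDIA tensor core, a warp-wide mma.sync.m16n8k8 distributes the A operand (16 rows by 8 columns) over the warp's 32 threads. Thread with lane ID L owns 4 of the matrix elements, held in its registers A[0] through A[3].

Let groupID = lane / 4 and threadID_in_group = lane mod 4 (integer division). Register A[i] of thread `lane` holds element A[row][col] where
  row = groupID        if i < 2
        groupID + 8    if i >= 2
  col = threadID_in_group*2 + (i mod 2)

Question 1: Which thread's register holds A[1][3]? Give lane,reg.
r=1→G=1,rhi=0  c=3→T=1,p=1
L=1*4+1=5  i=0*2+1=1

5,1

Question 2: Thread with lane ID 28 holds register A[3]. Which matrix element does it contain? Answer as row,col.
28: gid=7,tid=0
[3] (7+8,0*2+1) = (15,1)

15,1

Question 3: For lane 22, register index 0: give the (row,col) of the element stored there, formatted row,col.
L=22->g=22>>2=5, t=22&3=2
[0]->row 5+0=5  col 2·2+0=4

5,4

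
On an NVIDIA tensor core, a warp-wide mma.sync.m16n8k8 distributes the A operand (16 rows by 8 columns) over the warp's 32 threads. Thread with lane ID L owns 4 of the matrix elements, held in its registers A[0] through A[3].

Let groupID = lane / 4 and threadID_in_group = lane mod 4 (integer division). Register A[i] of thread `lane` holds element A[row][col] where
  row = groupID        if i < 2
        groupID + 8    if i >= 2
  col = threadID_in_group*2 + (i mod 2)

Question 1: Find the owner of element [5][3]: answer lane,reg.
21,1

r=5→G=5,rhi=0  c=3→T=1,p=1
L=5*4+1=21  i=0*2+1=1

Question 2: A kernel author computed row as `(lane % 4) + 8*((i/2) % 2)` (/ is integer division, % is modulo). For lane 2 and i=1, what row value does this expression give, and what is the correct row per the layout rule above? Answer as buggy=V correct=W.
buggy=2 correct=0

`(lane % 4) + 8*((i/2) % 2)`[2,1]=>2
2: grp=0,tig=2
[1] (0+0,2*2+1) = (0,5)
row: 2 vs 0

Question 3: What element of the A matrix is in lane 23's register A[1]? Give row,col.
5,7

L=23⇒gr=23>>2=5, th=23&3=3
[1]⇒row 5+0=5  col 3·2+1=7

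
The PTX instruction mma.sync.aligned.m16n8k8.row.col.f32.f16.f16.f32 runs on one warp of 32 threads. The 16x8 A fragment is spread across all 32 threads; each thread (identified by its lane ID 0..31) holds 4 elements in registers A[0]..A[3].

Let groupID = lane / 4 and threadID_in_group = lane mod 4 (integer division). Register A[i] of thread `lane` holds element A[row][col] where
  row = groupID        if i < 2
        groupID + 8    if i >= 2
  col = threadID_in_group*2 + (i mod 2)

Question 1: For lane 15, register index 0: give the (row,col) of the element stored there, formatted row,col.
3,6

L=15->gid=15>>2=3, tid=15&3=3
[0]->row 3+0=3  col 3·2+0=6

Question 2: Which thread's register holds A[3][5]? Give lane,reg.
14,1

r=3⇒gr=3,Rb=0  c=5⇒th=2,odd=1
L=3*4+2=14  i=0*2+1=1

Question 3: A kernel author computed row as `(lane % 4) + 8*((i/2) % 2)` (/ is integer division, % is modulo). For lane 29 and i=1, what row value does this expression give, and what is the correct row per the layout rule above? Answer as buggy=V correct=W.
`(lane % 4) + 8*((i/2) % 2)`[29,1]->1
lane 29: g=7 (29/4), t=1 (29%4)
i=1: r=7+0=7, c=1*2+1=3
row: 1 vs 7

buggy=1 correct=7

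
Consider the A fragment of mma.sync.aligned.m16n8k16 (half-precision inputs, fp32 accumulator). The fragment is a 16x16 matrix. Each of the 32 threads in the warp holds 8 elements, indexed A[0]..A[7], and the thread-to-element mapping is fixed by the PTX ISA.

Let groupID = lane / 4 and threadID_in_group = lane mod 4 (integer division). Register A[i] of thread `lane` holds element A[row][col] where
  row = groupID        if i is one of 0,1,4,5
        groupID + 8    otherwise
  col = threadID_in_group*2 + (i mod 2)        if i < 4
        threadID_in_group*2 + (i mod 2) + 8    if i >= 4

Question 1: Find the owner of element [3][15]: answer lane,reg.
r:3=>grp=3,rB=0  c:15=>cB=1,tig=3,lo=1
L=3*4+3=15  i=1*4+0*2+1=5

15,5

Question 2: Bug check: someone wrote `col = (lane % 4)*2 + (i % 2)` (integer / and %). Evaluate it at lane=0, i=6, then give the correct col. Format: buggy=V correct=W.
`(lane % 4)*2 + (i % 2)`[0,6]⇒0
L=0⇒gr=0>>2=0, th=0&3=0
[6]⇒row 0+8=8  col 0·2+0+8=8
col: 0 vs 8

buggy=0 correct=8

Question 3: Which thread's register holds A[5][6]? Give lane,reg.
23,0

r=5⇒gr=5,Rb=0  c=6⇒Cb=0,th=3,odd=0
L=5*4+3=23  i=0*4+0*2+0=0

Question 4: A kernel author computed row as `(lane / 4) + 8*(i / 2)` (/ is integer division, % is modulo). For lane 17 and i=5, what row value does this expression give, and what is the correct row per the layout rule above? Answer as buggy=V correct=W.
buggy=20 correct=4

`(lane / 4) + 8*(i / 2)`[17,5]=>20
17: grp=4,tig=1
[5] (4+0,1*2+1+8) = (4,11)
row: 20 vs 4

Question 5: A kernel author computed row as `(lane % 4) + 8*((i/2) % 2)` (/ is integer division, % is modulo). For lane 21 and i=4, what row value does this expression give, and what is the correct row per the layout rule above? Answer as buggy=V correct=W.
buggy=1 correct=5

`(lane % 4) + 8*((i/2) % 2)`[21,4]->1
lane 21: g=5 (21/4), t=1 (21%4)
i=4: r=5+0=5, c=1*2+0+8=10
row: 1 vs 5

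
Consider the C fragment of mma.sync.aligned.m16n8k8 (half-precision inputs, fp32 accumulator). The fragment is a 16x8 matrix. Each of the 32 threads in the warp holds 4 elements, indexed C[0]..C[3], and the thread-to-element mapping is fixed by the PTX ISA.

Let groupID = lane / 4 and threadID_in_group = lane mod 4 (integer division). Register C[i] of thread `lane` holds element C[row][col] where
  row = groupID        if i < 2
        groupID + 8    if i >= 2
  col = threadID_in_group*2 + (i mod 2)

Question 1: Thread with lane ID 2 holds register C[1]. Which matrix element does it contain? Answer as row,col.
lane 2: grp=0 (2/4), tig=2 (2%4)
i=1: r=0+0=0, c=2*2+1=5

0,5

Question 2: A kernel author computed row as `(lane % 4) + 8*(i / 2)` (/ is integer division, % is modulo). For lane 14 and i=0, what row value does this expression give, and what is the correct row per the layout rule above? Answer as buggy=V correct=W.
`(lane % 4) + 8*(i / 2)`[14,0]=>2
L=14=>grp=14>>2=3, tig=14&3=2
[0]=>row 3+0=3  col 2·2+0=4
row: 2 vs 3

buggy=2 correct=3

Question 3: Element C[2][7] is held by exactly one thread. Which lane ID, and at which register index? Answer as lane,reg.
11,1

r=2⇒gr=2,Rb=0  c=7⇒th=3,odd=1
L=2*4+3=11  i=0*2+1=1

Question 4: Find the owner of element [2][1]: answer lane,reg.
r:2=>grp=2,rB=0  c:1=>tig=0,lo=1
L=2*4+0=8  i=0*2+1=1

8,1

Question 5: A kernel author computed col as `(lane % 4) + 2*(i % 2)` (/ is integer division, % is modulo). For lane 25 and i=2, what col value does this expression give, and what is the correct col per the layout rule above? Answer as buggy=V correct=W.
`(lane % 4) + 2*(i % 2)`[25,2]→1
lane 25: G=6 (25/4), T=1 (25%4)
i=2: r=6+8=14, c=1*2+0=2
col: 1 vs 2

buggy=1 correct=2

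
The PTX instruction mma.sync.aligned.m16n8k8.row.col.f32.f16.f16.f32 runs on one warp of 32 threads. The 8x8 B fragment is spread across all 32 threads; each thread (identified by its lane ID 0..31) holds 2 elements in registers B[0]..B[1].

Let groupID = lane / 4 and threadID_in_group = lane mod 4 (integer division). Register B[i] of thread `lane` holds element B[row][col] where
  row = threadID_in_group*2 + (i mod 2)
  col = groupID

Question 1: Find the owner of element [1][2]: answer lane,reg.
c=2⇒gr=2  r=1⇒th=0,odd=1
L=2*4+0=8  i=1=1

8,1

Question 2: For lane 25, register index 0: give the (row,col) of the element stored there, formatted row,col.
25: gr=6,th=1
[0] (1*2+0,6) = (2,6)

2,6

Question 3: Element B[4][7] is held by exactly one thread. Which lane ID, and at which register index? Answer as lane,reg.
30,0

c=7→G=7  r=4→T=2,p=0
L=7*4+2=30  i=0=0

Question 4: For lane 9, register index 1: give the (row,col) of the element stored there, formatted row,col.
3,2

lane 9=>9/4=2, 9 mod 4=1
i=1  r:2·1+1=>3  c:2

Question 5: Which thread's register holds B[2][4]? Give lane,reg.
c:4=>grp=4  r:2=>tig=1,lo=0
L=4*4+1=17  i=0=0

17,0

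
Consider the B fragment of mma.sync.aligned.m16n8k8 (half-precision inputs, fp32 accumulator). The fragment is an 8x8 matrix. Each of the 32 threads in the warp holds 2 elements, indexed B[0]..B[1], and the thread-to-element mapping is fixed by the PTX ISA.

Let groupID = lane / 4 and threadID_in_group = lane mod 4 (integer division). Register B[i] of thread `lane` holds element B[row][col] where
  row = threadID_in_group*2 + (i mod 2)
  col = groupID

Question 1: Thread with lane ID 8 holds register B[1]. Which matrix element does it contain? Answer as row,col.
L=8->gid=8>>2=2, tid=8&3=0
[1]->row 0·2+1=1  col gid=2

1,2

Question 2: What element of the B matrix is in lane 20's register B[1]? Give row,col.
1,5

lane 20→20/4=5, 20 mod 4=0
i=1  r:2·0+1→1  c:5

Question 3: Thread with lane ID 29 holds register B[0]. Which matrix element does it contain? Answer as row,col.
2,7

L=29=>grp=29>>2=7, tig=29&3=1
[0]=>row 1·2+0=2  col grp=7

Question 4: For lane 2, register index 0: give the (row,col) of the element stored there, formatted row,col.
lane 2->2/4=0, 2 mod 4=2
i=0  r:2·2+0->4  c:0

4,0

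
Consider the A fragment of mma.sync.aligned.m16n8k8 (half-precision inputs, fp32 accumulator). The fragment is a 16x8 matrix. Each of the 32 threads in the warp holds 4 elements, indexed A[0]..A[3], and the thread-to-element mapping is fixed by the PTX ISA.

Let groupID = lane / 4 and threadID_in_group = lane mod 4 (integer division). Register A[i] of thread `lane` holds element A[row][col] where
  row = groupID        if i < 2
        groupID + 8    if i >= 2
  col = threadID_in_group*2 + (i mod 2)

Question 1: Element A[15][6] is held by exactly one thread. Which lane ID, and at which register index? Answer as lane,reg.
r=15→G=7,rhi=1  c=6→T=3,p=0
L=7*4+3=31  i=1*2+0=2

31,2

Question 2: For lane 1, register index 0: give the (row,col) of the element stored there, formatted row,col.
1: G=0,T=1
[0] (0+0,1*2+0) = (0,2)

0,2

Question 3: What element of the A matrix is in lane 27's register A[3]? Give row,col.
lane 27: gid=6 (27/4), tid=3 (27%4)
i=3: r=6+8=14, c=3*2+1=7

14,7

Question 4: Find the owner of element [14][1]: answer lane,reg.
r:14=>grp=6,rB=1  c:1=>tig=0,lo=1
L=6*4+0=24  i=1*2+1=3

24,3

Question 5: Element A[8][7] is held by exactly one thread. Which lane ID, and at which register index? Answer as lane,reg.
r: 8->gid=0,r8=1  c: 7->tid=3,i&1=1
L=0*4+3=3  i=1*2+1=3

3,3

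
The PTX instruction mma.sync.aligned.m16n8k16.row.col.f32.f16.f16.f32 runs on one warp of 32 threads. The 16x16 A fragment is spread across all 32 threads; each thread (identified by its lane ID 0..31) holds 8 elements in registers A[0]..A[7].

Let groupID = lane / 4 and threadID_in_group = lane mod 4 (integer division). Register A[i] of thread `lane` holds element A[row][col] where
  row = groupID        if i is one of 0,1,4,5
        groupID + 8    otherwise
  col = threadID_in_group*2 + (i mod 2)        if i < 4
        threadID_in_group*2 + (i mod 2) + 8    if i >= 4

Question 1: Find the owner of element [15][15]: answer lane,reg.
r=15→G=7,rhi=1  c=15→chi=1,T=3,p=1
L=7*4+3=31  i=1*4+1*2+1=7

31,7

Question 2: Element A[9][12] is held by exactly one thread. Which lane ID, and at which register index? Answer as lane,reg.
6,6

r: 9->gid=1,r8=1  c: 12->c8=1,tid=2,i&1=0
L=1*4+2=6  i=1*4+1*2+0=6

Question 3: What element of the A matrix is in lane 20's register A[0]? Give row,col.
L=20⇒gr=20>>2=5, th=20&3=0
[0]⇒row 5+0=5  col 0·2+0+0=0

5,0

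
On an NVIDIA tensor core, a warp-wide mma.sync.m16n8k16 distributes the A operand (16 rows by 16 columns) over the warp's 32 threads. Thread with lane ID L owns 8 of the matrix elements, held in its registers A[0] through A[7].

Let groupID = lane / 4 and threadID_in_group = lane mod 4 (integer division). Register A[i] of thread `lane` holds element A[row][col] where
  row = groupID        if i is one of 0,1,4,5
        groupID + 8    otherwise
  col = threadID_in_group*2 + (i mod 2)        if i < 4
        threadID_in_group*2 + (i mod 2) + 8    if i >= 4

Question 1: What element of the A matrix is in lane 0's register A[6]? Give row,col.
0: G=0,T=0
[6] (0+8,0*2+0+8) = (8,8)

8,8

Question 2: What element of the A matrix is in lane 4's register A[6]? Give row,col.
9,8

L=4->g=4>>2=1, t=4&3=0
[6]->row 1+8=9  col 0·2+0+8=8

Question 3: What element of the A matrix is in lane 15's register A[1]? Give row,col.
15: G=3,T=3
[1] (3+0,3*2+1+0) = (3,7)

3,7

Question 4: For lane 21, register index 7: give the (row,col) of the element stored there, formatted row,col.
L=21->g=21>>2=5, t=21&3=1
[7]->row 5+8=13  col 1·2+1+8=11

13,11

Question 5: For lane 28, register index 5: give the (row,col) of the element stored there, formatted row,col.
L=28⇒gr=28>>2=7, th=28&3=0
[5]⇒row 7+0=7  col 0·2+1+8=9

7,9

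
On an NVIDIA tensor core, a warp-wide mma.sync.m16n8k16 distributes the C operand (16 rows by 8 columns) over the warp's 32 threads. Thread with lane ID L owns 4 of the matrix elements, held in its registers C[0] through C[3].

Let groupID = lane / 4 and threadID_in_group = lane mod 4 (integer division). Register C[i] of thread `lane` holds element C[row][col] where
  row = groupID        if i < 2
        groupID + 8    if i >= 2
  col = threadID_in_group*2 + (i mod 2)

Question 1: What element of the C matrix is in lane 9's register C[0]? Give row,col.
2,2

lane 9: G=2 (9/4), T=1 (9%4)
i=0: r=2+0=2, c=1*2+0=2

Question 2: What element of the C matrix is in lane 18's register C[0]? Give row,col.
4,4

18: grp=4,tig=2
[0] (4+0,2*2+0) = (4,4)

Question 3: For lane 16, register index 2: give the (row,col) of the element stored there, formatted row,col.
12,0

lane 16->16/4=4, 16 mod 4=0
i=2  r:4+8->12  c:2·0+0->0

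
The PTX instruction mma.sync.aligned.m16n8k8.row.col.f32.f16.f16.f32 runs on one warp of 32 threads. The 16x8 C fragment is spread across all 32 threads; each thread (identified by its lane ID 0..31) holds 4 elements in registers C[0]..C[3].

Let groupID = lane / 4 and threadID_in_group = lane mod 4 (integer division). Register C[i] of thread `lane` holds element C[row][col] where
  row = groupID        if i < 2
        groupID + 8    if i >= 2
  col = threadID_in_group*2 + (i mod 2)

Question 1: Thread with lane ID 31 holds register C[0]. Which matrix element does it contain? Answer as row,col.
7,6

lane 31: g=7 (31/4), t=3 (31%4)
i=0: r=7+0=7, c=3*2+0=6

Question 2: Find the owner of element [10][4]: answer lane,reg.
r:10=>grp=2,rB=1  c:4=>tig=2,lo=0
L=2*4+2=10  i=1*2+0=2

10,2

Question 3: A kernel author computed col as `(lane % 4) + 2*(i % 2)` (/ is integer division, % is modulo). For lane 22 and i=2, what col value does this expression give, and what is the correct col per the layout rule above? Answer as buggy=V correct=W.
`(lane % 4) + 2*(i % 2)`[22,2]->2
L=22->gid=22>>2=5, tid=22&3=2
[2]->row 5+8=13  col 2·2+0=4
col: 2 vs 4

buggy=2 correct=4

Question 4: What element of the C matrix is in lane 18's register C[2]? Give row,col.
18: gid=4,tid=2
[2] (4+8,2*2+0) = (12,4)

12,4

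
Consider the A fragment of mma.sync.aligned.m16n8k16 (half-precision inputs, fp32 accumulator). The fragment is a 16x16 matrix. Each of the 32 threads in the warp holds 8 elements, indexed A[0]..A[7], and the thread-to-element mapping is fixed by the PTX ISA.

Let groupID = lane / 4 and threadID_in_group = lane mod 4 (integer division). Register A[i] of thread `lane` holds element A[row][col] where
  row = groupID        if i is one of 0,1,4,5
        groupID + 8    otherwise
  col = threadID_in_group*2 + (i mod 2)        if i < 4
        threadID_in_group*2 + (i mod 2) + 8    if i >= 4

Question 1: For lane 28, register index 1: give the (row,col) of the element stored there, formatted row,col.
lane 28->28/4=7, 28 mod 4=0
i=1  r:7+0->7  c:2·0+1+0->1

7,1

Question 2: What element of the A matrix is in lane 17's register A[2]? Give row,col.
12,2

17: grp=4,tig=1
[2] (4+8,1*2+0+0) = (12,2)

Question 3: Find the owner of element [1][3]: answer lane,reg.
5,1

r=1->g=1,rb=0  c=3->cb=0,t=1,b0=1
L=1*4+1=5  i=0*4+0*2+1=1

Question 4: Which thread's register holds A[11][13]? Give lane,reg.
r=11→G=3,rhi=1  c=13→chi=1,T=2,p=1
L=3*4+2=14  i=1*4+1*2+1=7

14,7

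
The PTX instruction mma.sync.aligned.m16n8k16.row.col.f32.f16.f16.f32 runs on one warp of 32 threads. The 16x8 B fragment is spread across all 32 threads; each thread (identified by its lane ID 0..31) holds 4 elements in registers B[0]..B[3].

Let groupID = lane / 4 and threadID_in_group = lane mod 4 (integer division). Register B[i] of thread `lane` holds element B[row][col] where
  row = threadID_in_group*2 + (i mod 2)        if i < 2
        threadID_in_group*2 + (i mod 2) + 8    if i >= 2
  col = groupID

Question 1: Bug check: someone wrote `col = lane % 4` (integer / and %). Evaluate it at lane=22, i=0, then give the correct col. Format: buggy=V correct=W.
`lane % 4`[22,0]=>2
lane 22: grp=5 (22/4), tig=2 (22%4)
i=0: r=2*2+0+0=4, c=grp=5
col: 2 vs 5

buggy=2 correct=5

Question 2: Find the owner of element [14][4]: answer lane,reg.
c=4→G=4  r=14→rhi=1,T=3,p=0
L=4*4+3=19  i=1*2+0=2

19,2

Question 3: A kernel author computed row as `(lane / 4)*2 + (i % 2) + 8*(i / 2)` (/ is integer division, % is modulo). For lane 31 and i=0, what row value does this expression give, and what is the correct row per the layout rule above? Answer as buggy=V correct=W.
`(lane / 4)*2 + (i % 2) + 8*(i / 2)`[31,0]=>14
31: grp=7,tig=3
[0] (3*2+0+0,7) = (6,7)
row: 14 vs 6

buggy=14 correct=6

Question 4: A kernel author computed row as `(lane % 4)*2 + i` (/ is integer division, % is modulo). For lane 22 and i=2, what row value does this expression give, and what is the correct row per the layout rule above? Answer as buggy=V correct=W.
`(lane % 4)*2 + i`[22,2]=>6
22: grp=5,tig=2
[2] (2*2+0+8,5) = (12,5)
row: 6 vs 12

buggy=6 correct=12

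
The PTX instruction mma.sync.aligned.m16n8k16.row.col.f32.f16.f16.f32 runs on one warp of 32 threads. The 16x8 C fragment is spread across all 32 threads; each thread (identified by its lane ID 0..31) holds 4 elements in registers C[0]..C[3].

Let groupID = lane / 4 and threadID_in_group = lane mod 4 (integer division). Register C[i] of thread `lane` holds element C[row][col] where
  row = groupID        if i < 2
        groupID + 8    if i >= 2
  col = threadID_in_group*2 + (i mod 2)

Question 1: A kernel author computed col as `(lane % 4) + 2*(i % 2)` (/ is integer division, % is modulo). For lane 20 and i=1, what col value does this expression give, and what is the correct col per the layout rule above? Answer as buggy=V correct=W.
buggy=2 correct=1

`(lane % 4) + 2*(i % 2)`[20,1]=>2
20: grp=5,tig=0
[1] (5+0,0*2+1) = (5,1)
col: 2 vs 1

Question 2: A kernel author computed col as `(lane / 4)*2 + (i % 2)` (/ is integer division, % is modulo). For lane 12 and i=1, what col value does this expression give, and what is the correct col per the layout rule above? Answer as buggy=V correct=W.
`(lane / 4)*2 + (i % 2)`[12,1]→7
L=12→G=12>>2=3, T=12&3=0
[1]→row 3+0=3  col 0·2+1=1
col: 7 vs 1

buggy=7 correct=1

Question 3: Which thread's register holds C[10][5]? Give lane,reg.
r: 10->gid=2,r8=1  c: 5->tid=2,i&1=1
L=2*4+2=10  i=1*2+1=3

10,3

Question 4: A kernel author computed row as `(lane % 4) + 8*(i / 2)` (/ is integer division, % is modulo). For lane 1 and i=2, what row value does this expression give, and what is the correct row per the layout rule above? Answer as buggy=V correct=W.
buggy=9 correct=8

`(lane % 4) + 8*(i / 2)`[1,2]⇒9
L=1⇒gr=1>>2=0, th=1&3=1
[2]⇒row 0+8=8  col 1·2+0=2
row: 9 vs 8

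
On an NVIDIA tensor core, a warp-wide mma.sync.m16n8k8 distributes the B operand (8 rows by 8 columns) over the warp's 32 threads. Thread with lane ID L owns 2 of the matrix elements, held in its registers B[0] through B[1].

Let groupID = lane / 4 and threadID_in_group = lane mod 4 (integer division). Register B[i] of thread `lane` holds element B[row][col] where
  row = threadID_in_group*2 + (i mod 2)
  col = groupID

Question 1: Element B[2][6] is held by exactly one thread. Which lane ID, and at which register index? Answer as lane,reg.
c=6⇒gr=6  r=2⇒th=1,odd=0
L=6*4+1=25  i=0=0

25,0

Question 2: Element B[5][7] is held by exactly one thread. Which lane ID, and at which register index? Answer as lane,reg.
c=7->g=7  r=5->t=2,b0=1
L=7*4+2=30  i=1=1

30,1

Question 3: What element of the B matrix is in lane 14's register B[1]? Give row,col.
5,3

lane 14: grp=3 (14/4), tig=2 (14%4)
i=1: r=2*2+1=5, c=grp=3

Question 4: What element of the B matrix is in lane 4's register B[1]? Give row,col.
4: gid=1,tid=0
[1] (0*2+1,1) = (1,1)

1,1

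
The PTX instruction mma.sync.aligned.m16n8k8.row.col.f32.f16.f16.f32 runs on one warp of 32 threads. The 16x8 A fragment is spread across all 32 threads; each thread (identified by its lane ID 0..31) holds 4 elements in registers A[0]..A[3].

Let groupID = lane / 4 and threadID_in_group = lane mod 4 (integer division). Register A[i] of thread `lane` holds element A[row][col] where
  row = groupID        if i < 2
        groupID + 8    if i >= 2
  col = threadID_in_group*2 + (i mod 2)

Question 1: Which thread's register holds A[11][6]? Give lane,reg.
r=11⇒gr=3,Rb=1  c=6⇒th=3,odd=0
L=3*4+3=15  i=1*2+0=2

15,2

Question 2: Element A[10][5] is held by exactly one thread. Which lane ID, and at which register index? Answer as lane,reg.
r=10→G=2,rhi=1  c=5→T=2,p=1
L=2*4+2=10  i=1*2+1=3

10,3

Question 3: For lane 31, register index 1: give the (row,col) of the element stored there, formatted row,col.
7,7

lane 31: g=7 (31/4), t=3 (31%4)
i=1: r=7+0=7, c=3*2+1=7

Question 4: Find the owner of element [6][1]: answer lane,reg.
24,1

r=6→G=6,rhi=0  c=1→T=0,p=1
L=6*4+0=24  i=0*2+1=1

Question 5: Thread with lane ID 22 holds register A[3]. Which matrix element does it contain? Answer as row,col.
22: grp=5,tig=2
[3] (5+8,2*2+1) = (13,5)

13,5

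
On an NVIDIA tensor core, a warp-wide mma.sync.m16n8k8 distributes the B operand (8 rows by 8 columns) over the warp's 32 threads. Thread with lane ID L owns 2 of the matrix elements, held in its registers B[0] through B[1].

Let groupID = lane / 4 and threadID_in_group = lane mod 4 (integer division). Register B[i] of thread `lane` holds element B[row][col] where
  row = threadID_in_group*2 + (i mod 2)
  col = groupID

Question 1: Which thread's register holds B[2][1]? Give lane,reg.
5,0

c:1=>grp=1  r:2=>tig=1,lo=0
L=1*4+1=5  i=0=0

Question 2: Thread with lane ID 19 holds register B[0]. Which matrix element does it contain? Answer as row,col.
lane 19->19/4=4, 19 mod 4=3
i=0  r:2·3+0->6  c:4

6,4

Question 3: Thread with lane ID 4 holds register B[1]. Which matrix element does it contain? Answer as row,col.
lane 4: gr=1 (4/4), th=0 (4%4)
i=1: r=0*2+1=1, c=gr=1

1,1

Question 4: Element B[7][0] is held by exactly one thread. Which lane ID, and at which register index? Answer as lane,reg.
c=0→G=0  r=7→T=3,p=1
L=0*4+3=3  i=1=1

3,1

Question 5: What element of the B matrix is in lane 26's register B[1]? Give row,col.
5,6

L=26->g=26>>2=6, t=26&3=2
[1]->row 2·2+1=5  col g=6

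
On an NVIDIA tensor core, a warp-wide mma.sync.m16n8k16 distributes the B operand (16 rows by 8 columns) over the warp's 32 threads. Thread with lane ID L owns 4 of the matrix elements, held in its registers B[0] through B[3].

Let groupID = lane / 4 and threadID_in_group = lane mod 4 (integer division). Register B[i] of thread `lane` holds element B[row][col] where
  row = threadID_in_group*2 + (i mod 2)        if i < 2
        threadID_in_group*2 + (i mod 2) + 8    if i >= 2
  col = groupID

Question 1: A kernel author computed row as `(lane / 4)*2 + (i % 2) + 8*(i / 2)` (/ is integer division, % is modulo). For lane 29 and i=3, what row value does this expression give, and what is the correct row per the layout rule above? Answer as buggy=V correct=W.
`(lane / 4)*2 + (i % 2) + 8*(i / 2)`[29,3]⇒23
lane 29: gr=7 (29/4), th=1 (29%4)
i=3: r=1*2+1+8=11, c=gr=7
row: 23 vs 11

buggy=23 correct=11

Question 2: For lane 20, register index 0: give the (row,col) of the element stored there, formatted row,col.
0,5

lane 20⇒20/4=5, 20 mod 4=0
i=0  r:2·0+0+0⇒0  c:5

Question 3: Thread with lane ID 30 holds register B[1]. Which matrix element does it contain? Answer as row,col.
5,7

L=30⇒gr=30>>2=7, th=30&3=2
[1]⇒row 2·2+1+0=5  col gr=7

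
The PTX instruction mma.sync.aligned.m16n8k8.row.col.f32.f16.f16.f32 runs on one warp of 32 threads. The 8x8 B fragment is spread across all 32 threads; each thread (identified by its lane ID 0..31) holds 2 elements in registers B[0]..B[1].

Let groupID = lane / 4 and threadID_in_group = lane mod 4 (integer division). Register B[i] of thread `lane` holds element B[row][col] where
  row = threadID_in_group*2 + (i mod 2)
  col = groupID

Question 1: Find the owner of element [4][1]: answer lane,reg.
6,0

c: 1->gid=1  r: 4->tid=2,i&1=0
L=1*4+2=6  i=0=0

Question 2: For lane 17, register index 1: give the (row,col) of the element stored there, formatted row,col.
17: g=4,t=1
[1] (1*2+1,4) = (3,4)

3,4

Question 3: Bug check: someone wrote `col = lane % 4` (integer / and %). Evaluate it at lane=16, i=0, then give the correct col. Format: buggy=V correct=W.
buggy=0 correct=4

`lane % 4`[16,0]->0
lane 16->16/4=4, 16 mod 4=0
i=0  r:2·0+0->0  c:4
col: 0 vs 4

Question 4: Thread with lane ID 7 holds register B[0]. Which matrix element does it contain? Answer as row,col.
L=7=>grp=7>>2=1, tig=7&3=3
[0]=>row 3·2+0=6  col grp=1

6,1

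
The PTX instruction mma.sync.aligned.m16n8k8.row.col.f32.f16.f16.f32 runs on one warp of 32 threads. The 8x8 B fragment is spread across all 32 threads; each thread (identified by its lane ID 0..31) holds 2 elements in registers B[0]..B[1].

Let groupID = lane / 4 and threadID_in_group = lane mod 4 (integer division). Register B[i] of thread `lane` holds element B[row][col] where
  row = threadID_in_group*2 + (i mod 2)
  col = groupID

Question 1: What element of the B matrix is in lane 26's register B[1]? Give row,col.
lane 26: G=6 (26/4), T=2 (26%4)
i=1: r=2*2+1=5, c=G=6

5,6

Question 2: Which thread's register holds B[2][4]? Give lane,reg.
c=4->g=4  r=2->t=1,b0=0
L=4*4+1=17  i=0=0

17,0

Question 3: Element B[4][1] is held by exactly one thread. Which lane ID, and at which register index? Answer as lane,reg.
6,0

c=1⇒gr=1  r=4⇒th=2,odd=0
L=1*4+2=6  i=0=0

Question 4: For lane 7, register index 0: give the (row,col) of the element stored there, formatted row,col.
7: gr=1,th=3
[0] (3*2+0,1) = (6,1)

6,1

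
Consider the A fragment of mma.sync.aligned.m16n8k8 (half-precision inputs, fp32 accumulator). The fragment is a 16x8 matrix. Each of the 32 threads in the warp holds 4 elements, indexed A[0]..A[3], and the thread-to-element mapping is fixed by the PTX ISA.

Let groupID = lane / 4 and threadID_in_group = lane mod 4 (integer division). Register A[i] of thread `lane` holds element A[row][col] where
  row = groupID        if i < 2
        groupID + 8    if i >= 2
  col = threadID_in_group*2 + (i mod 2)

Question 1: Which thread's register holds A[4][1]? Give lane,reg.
r=4→G=4,rhi=0  c=1→T=0,p=1
L=4*4+0=16  i=0*2+1=1

16,1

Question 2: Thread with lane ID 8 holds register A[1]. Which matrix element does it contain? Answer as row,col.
lane 8: G=2 (8/4), T=0 (8%4)
i=1: r=2+0=2, c=0*2+1=1

2,1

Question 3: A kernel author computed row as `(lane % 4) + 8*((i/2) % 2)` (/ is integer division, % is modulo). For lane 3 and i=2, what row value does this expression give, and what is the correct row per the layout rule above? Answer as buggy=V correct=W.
buggy=11 correct=8

`(lane % 4) + 8*((i/2) % 2)`[3,2]->11
lane 3: g=0 (3/4), t=3 (3%4)
i=2: r=0+8=8, c=3*2+0=6
row: 11 vs 8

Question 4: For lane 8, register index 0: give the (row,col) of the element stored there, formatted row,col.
2,0

8: g=2,t=0
[0] (2+0,0*2+0) = (2,0)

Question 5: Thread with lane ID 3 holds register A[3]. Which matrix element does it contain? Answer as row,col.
8,7

L=3->gid=3>>2=0, tid=3&3=3
[3]->row 0+8=8  col 3·2+1=7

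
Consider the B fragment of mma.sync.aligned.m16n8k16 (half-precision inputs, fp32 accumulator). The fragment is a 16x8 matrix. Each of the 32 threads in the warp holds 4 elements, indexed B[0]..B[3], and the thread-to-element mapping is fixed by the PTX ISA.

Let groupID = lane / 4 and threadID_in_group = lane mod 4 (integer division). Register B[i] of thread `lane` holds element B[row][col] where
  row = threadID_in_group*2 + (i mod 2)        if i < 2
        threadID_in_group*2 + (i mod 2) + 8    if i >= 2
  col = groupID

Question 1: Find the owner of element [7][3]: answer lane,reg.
c=3→G=3  r=7→rhi=0,T=3,p=1
L=3*4+3=15  i=0*2+1=1

15,1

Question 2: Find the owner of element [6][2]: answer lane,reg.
c: 2->gid=2  r: 6->r8=0,tid=3,i&1=0
L=2*4+3=11  i=0*2+0=0

11,0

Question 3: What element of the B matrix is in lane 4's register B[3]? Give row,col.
lane 4->4/4=1, 4 mod 4=0
i=3  r:2·0+1+8->9  c:1

9,1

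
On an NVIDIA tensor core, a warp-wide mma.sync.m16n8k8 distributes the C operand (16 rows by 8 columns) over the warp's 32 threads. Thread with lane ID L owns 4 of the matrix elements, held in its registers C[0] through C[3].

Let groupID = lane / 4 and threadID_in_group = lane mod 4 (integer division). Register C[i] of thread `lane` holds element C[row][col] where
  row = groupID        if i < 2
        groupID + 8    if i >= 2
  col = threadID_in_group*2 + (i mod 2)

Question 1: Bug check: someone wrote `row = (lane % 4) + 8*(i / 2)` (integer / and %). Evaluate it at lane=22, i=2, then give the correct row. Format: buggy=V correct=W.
buggy=10 correct=13

`(lane % 4) + 8*(i / 2)`[22,2]→10
L=22→G=22>>2=5, T=22&3=2
[2]→row 5+8=13  col 2·2+0=4
row: 10 vs 13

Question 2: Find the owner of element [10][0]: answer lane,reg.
r:10=>grp=2,rB=1  c:0=>tig=0,lo=0
L=2*4+0=8  i=1*2+0=2

8,2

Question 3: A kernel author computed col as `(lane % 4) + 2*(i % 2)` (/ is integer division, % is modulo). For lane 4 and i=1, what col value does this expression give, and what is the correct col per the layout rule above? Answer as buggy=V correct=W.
buggy=2 correct=1

`(lane % 4) + 2*(i % 2)`[4,1]⇒2
L=4⇒gr=4>>2=1, th=4&3=0
[1]⇒row 1+0=1  col 0·2+1=1
col: 2 vs 1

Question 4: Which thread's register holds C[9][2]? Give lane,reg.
5,2

r=9→G=1,rhi=1  c=2→T=1,p=0
L=1*4+1=5  i=1*2+0=2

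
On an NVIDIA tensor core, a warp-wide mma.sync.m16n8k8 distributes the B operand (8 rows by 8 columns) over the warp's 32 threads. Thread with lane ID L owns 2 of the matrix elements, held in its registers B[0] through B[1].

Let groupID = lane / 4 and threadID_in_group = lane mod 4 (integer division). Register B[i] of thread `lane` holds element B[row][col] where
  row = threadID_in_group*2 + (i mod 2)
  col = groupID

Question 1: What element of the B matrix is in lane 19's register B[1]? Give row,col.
7,4

lane 19⇒19/4=4, 19 mod 4=3
i=1  r:2·3+1⇒7  c:4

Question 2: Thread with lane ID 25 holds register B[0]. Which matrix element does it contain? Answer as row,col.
2,6

lane 25: gr=6 (25/4), th=1 (25%4)
i=0: r=1*2+0=2, c=gr=6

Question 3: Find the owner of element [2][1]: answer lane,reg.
c=1⇒gr=1  r=2⇒th=1,odd=0
L=1*4+1=5  i=0=0

5,0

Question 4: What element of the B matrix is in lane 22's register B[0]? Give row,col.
22: gr=5,th=2
[0] (2*2+0,5) = (4,5)

4,5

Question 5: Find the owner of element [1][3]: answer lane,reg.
c:3=>grp=3  r:1=>tig=0,lo=1
L=3*4+0=12  i=1=1

12,1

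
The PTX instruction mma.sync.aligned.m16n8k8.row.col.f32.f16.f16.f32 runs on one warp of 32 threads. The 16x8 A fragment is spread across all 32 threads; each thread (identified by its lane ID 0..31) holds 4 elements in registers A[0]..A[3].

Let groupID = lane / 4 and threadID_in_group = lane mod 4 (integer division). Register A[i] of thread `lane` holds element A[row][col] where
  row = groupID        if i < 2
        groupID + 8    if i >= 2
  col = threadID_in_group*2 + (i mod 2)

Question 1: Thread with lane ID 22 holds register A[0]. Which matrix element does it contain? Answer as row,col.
lane 22: gr=5 (22/4), th=2 (22%4)
i=0: r=5+0=5, c=2*2+0=4

5,4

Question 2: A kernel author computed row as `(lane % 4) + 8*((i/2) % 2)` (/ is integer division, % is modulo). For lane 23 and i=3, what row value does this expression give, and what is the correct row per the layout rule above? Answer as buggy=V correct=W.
buggy=11 correct=13

`(lane % 4) + 8*((i/2) % 2)`[23,3]=>11
23: grp=5,tig=3
[3] (5+8,3*2+1) = (13,7)
row: 11 vs 13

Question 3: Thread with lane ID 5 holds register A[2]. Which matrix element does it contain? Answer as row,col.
9,2

lane 5=>5/4=1, 5 mod 4=1
i=2  r:1+8=>9  c:2·1+0=>2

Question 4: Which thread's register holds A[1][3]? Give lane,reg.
r=1→G=1,rhi=0  c=3→T=1,p=1
L=1*4+1=5  i=0*2+1=1

5,1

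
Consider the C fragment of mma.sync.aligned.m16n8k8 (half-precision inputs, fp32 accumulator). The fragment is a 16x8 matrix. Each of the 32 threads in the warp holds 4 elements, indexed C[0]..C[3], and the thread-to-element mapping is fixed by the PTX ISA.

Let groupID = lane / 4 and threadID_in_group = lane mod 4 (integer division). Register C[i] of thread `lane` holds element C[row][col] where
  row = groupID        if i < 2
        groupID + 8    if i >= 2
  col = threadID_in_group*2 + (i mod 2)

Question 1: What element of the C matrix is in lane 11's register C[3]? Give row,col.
L=11=>grp=11>>2=2, tig=11&3=3
[3]=>row 2+8=10  col 3·2+1=7

10,7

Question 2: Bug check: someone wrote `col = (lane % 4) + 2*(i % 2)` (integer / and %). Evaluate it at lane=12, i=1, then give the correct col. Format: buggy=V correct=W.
`(lane % 4) + 2*(i % 2)`[12,1]⇒2
12: gr=3,th=0
[1] (3+0,0*2+1) = (3,1)
col: 2 vs 1

buggy=2 correct=1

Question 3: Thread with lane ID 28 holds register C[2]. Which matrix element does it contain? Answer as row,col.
lane 28: G=7 (28/4), T=0 (28%4)
i=2: r=7+8=15, c=0*2+0=0

15,0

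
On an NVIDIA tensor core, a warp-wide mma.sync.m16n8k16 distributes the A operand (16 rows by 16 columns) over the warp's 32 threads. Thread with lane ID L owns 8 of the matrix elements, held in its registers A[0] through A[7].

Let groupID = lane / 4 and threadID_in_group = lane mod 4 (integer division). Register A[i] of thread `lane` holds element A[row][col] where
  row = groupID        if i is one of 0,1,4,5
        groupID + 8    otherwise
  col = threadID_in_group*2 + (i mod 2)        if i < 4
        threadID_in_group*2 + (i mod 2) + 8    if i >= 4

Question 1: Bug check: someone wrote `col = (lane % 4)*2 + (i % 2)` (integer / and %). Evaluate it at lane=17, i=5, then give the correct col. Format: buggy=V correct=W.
`(lane % 4)*2 + (i % 2)`[17,5]⇒3
lane 17⇒17/4=4, 17 mod 4=1
i=5  r:4+0⇒4  c:2·1+1+8⇒11
col: 3 vs 11

buggy=3 correct=11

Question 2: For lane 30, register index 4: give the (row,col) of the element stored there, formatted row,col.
7,12

L=30->gid=30>>2=7, tid=30&3=2
[4]->row 7+0=7  col 2·2+0+8=12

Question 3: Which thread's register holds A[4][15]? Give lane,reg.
r=4→G=4,rhi=0  c=15→chi=1,T=3,p=1
L=4*4+3=19  i=1*4+0*2+1=5

19,5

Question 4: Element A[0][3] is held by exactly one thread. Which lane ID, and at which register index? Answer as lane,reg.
r=0⇒gr=0,Rb=0  c=3⇒Cb=0,th=1,odd=1
L=0*4+1=1  i=0*4+0*2+1=1

1,1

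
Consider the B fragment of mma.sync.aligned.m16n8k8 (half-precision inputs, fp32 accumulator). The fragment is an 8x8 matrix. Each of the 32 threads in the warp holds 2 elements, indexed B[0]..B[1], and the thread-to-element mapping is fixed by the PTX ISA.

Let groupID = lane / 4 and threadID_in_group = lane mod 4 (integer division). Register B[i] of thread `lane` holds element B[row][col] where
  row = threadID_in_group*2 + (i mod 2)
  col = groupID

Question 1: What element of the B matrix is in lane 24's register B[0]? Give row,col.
lane 24: G=6 (24/4), T=0 (24%4)
i=0: r=0*2+0=0, c=G=6

0,6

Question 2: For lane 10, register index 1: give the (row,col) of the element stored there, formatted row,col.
lane 10: gr=2 (10/4), th=2 (10%4)
i=1: r=2*2+1=5, c=gr=2

5,2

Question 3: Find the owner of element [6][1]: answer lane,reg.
7,0

c=1⇒gr=1  r=6⇒th=3,odd=0
L=1*4+3=7  i=0=0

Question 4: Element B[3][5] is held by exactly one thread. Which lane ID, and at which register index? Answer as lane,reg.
c=5⇒gr=5  r=3⇒th=1,odd=1
L=5*4+1=21  i=1=1

21,1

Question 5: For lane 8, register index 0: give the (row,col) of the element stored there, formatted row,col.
lane 8=>8/4=2, 8 mod 4=0
i=0  r:2·0+0=>0  c:2

0,2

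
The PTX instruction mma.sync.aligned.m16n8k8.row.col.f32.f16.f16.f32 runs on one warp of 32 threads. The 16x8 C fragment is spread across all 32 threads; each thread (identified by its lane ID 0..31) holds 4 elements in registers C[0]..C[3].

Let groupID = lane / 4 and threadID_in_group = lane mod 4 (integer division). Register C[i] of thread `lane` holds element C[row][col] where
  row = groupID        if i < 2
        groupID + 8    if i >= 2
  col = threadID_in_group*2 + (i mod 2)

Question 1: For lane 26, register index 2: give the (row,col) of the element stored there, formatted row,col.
14,4

lane 26: gr=6 (26/4), th=2 (26%4)
i=2: r=6+8=14, c=2*2+0=4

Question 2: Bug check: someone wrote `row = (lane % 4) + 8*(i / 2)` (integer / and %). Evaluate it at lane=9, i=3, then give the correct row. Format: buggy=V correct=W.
buggy=9 correct=10

`(lane % 4) + 8*(i / 2)`[9,3]->9
L=9->gid=9>>2=2, tid=9&3=1
[3]->row 2+8=10  col 1·2+1=3
row: 9 vs 10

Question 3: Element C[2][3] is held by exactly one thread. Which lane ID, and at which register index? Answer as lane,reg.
r:2=>grp=2,rB=0  c:3=>tig=1,lo=1
L=2*4+1=9  i=0*2+1=1

9,1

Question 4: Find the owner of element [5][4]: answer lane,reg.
22,0

r: 5->gid=5,r8=0  c: 4->tid=2,i&1=0
L=5*4+2=22  i=0*2+0=0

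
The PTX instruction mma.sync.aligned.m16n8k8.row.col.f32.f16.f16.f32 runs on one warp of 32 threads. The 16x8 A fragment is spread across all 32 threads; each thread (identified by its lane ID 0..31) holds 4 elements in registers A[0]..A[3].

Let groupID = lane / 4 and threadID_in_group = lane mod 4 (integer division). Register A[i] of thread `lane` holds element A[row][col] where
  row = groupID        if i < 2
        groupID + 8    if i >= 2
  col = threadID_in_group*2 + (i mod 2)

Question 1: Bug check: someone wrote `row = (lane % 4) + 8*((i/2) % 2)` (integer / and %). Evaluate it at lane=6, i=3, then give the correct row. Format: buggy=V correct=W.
`(lane % 4) + 8*((i/2) % 2)`[6,3]→10
6: G=1,T=2
[3] (1+8,2*2+1) = (9,5)
row: 10 vs 9

buggy=10 correct=9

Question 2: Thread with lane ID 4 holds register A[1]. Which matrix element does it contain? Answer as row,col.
1,1

4: g=1,t=0
[1] (1+0,0*2+1) = (1,1)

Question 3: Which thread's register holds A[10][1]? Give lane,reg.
8,3

r=10→G=2,rhi=1  c=1→T=0,p=1
L=2*4+0=8  i=1*2+1=3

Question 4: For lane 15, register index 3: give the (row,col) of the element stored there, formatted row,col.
11,7

15: gid=3,tid=3
[3] (3+8,3*2+1) = (11,7)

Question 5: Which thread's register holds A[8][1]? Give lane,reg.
0,3

r=8→G=0,rhi=1  c=1→T=0,p=1
L=0*4+0=0  i=1*2+1=3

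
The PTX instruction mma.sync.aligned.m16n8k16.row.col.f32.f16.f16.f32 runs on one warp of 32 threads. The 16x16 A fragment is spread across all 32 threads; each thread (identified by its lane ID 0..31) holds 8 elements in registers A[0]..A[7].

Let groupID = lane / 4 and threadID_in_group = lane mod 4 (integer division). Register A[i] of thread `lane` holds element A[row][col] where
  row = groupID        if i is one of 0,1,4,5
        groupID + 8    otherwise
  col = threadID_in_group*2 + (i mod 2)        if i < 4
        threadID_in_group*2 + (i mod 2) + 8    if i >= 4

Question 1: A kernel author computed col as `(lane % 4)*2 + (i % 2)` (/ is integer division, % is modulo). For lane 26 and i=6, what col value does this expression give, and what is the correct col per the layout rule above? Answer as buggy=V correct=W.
`(lane % 4)*2 + (i % 2)`[26,6]=>4
L=26=>grp=26>>2=6, tig=26&3=2
[6]=>row 6+8=14  col 2·2+0+8=12
col: 4 vs 12

buggy=4 correct=12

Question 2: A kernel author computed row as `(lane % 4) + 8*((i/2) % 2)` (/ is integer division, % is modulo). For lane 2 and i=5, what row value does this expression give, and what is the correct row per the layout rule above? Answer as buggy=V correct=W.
`(lane % 4) + 8*((i/2) % 2)`[2,5]=>2
L=2=>grp=2>>2=0, tig=2&3=2
[5]=>row 0+0=0  col 2·2+1+8=13
row: 2 vs 0

buggy=2 correct=0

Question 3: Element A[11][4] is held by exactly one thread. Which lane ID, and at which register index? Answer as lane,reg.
r=11⇒gr=3,Rb=1  c=4⇒Cb=0,th=2,odd=0
L=3*4+2=14  i=0*4+1*2+0=2

14,2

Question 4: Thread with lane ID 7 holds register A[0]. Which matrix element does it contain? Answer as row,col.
1,6

lane 7: gr=1 (7/4), th=3 (7%4)
i=0: r=1+0=1, c=3*2+0+0=6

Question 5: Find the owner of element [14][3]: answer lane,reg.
25,3

r=14⇒gr=6,Rb=1  c=3⇒Cb=0,th=1,odd=1
L=6*4+1=25  i=0*4+1*2+1=3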